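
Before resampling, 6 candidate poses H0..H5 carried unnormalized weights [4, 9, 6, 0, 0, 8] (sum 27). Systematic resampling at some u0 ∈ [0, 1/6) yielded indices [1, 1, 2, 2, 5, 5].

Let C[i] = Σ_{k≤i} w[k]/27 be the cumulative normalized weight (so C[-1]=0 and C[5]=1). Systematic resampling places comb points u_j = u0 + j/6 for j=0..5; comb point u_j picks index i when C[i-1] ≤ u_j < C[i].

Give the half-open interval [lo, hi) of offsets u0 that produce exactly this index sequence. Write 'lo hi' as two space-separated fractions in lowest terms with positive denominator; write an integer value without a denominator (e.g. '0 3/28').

4/27 1/6

C = [4/27, 13/27, 19/27, 19/27, 19/27, 1]
j=0 picked index 1: u0 ∈ [4/27, 13/27)
j=1 picked index 1: u0 ∈ [-1/54, 17/54)
j=2 picked index 2: u0 ∈ [4/27, 10/27)
j=3 picked index 2: u0 ∈ [-1/54, 11/54)
j=4 picked index 5: u0 ∈ [1/27, 1/3)
j=5 picked index 5: u0 ∈ [-7/54, 1/6)
intersection: [4/27, 1/6)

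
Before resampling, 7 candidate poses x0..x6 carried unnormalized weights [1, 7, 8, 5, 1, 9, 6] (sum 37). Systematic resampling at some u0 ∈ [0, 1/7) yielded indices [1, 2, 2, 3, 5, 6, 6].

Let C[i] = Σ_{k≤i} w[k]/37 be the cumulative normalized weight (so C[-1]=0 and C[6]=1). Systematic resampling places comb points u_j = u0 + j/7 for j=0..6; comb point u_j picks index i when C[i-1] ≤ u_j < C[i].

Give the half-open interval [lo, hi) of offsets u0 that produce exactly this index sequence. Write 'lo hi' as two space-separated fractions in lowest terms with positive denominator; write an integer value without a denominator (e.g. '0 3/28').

32/259 36/259

C = [1/37, 8/37, 16/37, 21/37, 22/37, 31/37, 1]
j=0 picked index 1: u0 ∈ [1/37, 8/37)
j=1 picked index 2: u0 ∈ [19/259, 75/259)
j=2 picked index 2: u0 ∈ [-18/259, 38/259)
j=3 picked index 3: u0 ∈ [1/259, 36/259)
j=4 picked index 5: u0 ∈ [6/259, 69/259)
j=5 picked index 6: u0 ∈ [32/259, 2/7)
j=6 picked index 6: u0 ∈ [-5/259, 1/7)
intersection: [32/259, 36/259)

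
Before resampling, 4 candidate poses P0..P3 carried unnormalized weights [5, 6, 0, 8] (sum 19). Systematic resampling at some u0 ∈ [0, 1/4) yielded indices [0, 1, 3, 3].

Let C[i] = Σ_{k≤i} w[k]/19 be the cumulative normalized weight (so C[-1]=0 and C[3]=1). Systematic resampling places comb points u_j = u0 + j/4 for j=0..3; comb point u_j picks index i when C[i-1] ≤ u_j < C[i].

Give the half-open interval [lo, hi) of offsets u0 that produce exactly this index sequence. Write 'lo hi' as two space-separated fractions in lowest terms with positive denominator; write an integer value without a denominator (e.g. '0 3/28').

C = [5/19, 11/19, 11/19, 1]
j=0 picked index 0: u0 ∈ [0, 5/19)
j=1 picked index 1: u0 ∈ [1/76, 25/76)
j=2 picked index 3: u0 ∈ [3/38, 1/2)
j=3 picked index 3: u0 ∈ [-13/76, 1/4)
intersection: [3/38, 1/4)

3/38 1/4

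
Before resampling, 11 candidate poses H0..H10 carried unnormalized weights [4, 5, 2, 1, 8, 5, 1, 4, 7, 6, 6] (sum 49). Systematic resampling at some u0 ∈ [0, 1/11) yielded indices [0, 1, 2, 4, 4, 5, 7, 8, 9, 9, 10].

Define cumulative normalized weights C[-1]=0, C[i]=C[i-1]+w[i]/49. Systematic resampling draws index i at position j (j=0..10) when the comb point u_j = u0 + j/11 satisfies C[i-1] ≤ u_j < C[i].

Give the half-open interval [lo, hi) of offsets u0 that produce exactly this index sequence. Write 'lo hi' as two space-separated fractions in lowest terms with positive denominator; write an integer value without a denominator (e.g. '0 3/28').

C = [4/49, 9/49, 11/49, 12/49, 20/49, 25/49, 26/49, 30/49, 37/49, 43/49, 1]
j=0 picked index 0: u0 ∈ [0, 4/49)
j=1 picked index 1: u0 ∈ [-5/539, 50/539)
j=2 picked index 2: u0 ∈ [1/539, 23/539)
j=3 picked index 4: u0 ∈ [-15/539, 73/539)
j=4 picked index 4: u0 ∈ [-64/539, 24/539)
j=5 picked index 5: u0 ∈ [-25/539, 30/539)
j=6 picked index 7: u0 ∈ [-8/539, 36/539)
j=7 picked index 8: u0 ∈ [-13/539, 64/539)
j=8 picked index 9: u0 ∈ [15/539, 81/539)
j=9 picked index 9: u0 ∈ [-34/539, 32/539)
j=10 picked index 10: u0 ∈ [-17/539, 1/11)
intersection: [15/539, 23/539)

15/539 23/539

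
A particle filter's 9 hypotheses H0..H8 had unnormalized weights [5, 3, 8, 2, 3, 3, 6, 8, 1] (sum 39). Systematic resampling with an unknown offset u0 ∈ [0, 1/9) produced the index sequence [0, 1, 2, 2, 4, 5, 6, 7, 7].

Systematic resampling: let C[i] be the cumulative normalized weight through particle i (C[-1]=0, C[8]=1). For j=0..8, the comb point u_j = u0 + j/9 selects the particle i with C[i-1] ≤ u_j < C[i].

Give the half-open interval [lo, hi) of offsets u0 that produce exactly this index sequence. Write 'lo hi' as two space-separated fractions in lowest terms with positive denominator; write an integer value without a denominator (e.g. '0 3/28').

2/117 7/117

C = [5/39, 8/39, 16/39, 6/13, 7/13, 8/13, 10/13, 38/39, 1]
j=0 picked index 0: u0 ∈ [0, 5/39)
j=1 picked index 1: u0 ∈ [2/117, 11/117)
j=2 picked index 2: u0 ∈ [-2/117, 22/117)
j=3 picked index 2: u0 ∈ [-5/39, 1/13)
j=4 picked index 4: u0 ∈ [2/117, 11/117)
j=5 picked index 5: u0 ∈ [-2/117, 7/117)
j=6 picked index 6: u0 ∈ [-2/39, 4/39)
j=7 picked index 7: u0 ∈ [-1/117, 23/117)
j=8 picked index 7: u0 ∈ [-14/117, 10/117)
intersection: [2/117, 7/117)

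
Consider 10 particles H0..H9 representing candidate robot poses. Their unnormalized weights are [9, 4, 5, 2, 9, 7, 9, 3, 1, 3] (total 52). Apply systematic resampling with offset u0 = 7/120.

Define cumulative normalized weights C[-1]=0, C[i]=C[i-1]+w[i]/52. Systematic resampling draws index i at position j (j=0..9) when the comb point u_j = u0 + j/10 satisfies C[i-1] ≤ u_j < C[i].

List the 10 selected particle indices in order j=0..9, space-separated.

C = [9/52, 1/4, 9/26, 5/13, 29/52, 9/13, 45/52, 12/13, 49/52, 1]
j=0: u_0=7/120 ∈ [0, 9/52) → index 0
j=1: u_1=19/120 ∈ [0, 9/52) → index 0
j=2: u_2=31/120 ∈ [1/4, 9/26) → index 2
j=3: u_3=43/120 ∈ [9/26, 5/13) → index 3
j=4: u_4=11/24 ∈ [5/13, 29/52) → index 4
j=5: u_5=67/120 ∈ [29/52, 9/13) → index 5
j=6: u_6=79/120 ∈ [29/52, 9/13) → index 5
j=7: u_7=91/120 ∈ [9/13, 45/52) → index 6
j=8: u_8=103/120 ∈ [9/13, 45/52) → index 6
j=9: u_9=23/24 ∈ [49/52, 1) → index 9

0 0 2 3 4 5 5 6 6 9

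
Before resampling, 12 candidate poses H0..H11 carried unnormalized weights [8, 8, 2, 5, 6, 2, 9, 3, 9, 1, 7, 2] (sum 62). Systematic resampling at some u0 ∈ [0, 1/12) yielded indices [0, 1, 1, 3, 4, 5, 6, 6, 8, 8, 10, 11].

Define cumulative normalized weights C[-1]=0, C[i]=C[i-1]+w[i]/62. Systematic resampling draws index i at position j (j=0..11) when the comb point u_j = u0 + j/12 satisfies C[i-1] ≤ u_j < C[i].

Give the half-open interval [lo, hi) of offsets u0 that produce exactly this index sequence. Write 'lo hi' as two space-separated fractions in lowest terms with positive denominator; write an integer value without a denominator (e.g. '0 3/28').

19/372 23/372

C = [4/31, 8/31, 9/31, 23/62, 29/62, 1/2, 20/31, 43/62, 26/31, 53/62, 30/31, 1]
j=0 picked index 0: u0 ∈ [0, 4/31)
j=1 picked index 1: u0 ∈ [17/372, 65/372)
j=2 picked index 1: u0 ∈ [-7/186, 17/186)
j=3 picked index 3: u0 ∈ [5/124, 15/124)
j=4 picked index 4: u0 ∈ [7/186, 25/186)
j=5 picked index 5: u0 ∈ [19/372, 1/12)
j=6 picked index 6: u0 ∈ [0, 9/62)
j=7 picked index 6: u0 ∈ [-1/12, 23/372)
j=8 picked index 8: u0 ∈ [5/186, 16/93)
j=9 picked index 8: u0 ∈ [-7/124, 11/124)
j=10 picked index 10: u0 ∈ [2/93, 25/186)
j=11 picked index 11: u0 ∈ [19/372, 1/12)
intersection: [19/372, 23/372)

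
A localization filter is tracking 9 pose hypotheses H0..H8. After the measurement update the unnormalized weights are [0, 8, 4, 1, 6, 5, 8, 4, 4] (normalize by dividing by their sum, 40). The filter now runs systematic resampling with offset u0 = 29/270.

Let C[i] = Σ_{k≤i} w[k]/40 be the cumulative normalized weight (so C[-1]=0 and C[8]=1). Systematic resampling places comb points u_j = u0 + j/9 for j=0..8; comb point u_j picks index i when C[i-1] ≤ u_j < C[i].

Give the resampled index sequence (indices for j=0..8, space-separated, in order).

1 2 4 4 5 6 6 7 8

C = [0, 1/5, 3/10, 13/40, 19/40, 3/5, 4/5, 9/10, 1]
j=0: u_0=29/270 ∈ [0, 1/5) → index 1
j=1: u_1=59/270 ∈ [1/5, 3/10) → index 2
j=2: u_2=89/270 ∈ [13/40, 19/40) → index 4
j=3: u_3=119/270 ∈ [13/40, 19/40) → index 4
j=4: u_4=149/270 ∈ [19/40, 3/5) → index 5
j=5: u_5=179/270 ∈ [3/5, 4/5) → index 6
j=6: u_6=209/270 ∈ [3/5, 4/5) → index 6
j=7: u_7=239/270 ∈ [4/5, 9/10) → index 7
j=8: u_8=269/270 ∈ [9/10, 1) → index 8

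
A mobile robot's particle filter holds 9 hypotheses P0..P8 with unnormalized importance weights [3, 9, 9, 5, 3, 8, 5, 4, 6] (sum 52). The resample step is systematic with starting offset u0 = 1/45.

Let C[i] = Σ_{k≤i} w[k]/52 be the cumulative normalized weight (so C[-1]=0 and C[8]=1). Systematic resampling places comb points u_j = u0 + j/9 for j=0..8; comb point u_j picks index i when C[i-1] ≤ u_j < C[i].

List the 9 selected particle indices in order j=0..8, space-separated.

0 1 2 2 3 5 5 6 8

C = [3/52, 3/13, 21/52, 1/2, 29/52, 37/52, 21/26, 23/26, 1]
j=0: u_0=1/45 ∈ [0, 3/52) → index 0
j=1: u_1=2/15 ∈ [3/52, 3/13) → index 1
j=2: u_2=11/45 ∈ [3/13, 21/52) → index 2
j=3: u_3=16/45 ∈ [3/13, 21/52) → index 2
j=4: u_4=7/15 ∈ [21/52, 1/2) → index 3
j=5: u_5=26/45 ∈ [29/52, 37/52) → index 5
j=6: u_6=31/45 ∈ [29/52, 37/52) → index 5
j=7: u_7=4/5 ∈ [37/52, 21/26) → index 6
j=8: u_8=41/45 ∈ [23/26, 1) → index 8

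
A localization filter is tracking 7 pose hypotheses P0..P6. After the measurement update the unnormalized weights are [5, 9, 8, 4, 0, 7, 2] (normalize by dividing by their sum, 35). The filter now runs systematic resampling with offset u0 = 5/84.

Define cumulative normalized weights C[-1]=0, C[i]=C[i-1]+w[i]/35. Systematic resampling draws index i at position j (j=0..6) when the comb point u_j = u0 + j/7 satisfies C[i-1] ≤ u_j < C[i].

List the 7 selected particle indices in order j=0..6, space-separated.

C = [1/7, 2/5, 22/35, 26/35, 26/35, 33/35, 1]
j=0: u_0=5/84 ∈ [0, 1/7) → index 0
j=1: u_1=17/84 ∈ [1/7, 2/5) → index 1
j=2: u_2=29/84 ∈ [1/7, 2/5) → index 1
j=3: u_3=41/84 ∈ [2/5, 22/35) → index 2
j=4: u_4=53/84 ∈ [22/35, 26/35) → index 3
j=5: u_5=65/84 ∈ [26/35, 33/35) → index 5
j=6: u_6=11/12 ∈ [26/35, 33/35) → index 5

0 1 1 2 3 5 5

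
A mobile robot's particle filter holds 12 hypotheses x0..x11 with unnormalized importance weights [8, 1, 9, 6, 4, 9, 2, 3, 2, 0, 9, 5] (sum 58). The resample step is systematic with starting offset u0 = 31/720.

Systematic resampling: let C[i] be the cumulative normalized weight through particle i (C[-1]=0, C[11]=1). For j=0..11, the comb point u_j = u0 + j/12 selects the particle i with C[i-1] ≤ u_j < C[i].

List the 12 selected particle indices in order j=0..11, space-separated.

0 0 2 2 3 4 5 5 7 10 10 11

C = [4/29, 9/58, 9/29, 12/29, 14/29, 37/58, 39/58, 21/29, 22/29, 22/29, 53/58, 1]
j=0: u_0=31/720 ∈ [0, 4/29) → index 0
j=1: u_1=91/720 ∈ [0, 4/29) → index 0
j=2: u_2=151/720 ∈ [9/58, 9/29) → index 2
j=3: u_3=211/720 ∈ [9/58, 9/29) → index 2
j=4: u_4=271/720 ∈ [9/29, 12/29) → index 3
j=5: u_5=331/720 ∈ [12/29, 14/29) → index 4
j=6: u_6=391/720 ∈ [14/29, 37/58) → index 5
j=7: u_7=451/720 ∈ [14/29, 37/58) → index 5
j=8: u_8=511/720 ∈ [39/58, 21/29) → index 7
j=9: u_9=571/720 ∈ [22/29, 53/58) → index 10
j=10: u_10=631/720 ∈ [22/29, 53/58) → index 10
j=11: u_11=691/720 ∈ [53/58, 1) → index 11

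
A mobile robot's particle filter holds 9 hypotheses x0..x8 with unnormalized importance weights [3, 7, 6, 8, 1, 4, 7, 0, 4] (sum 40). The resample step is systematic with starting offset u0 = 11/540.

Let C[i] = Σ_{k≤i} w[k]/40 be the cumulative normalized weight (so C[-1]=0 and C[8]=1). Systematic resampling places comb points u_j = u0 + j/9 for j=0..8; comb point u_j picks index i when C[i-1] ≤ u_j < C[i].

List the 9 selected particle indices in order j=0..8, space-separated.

0 1 1 2 3 3 5 6 8

C = [3/40, 1/4, 2/5, 3/5, 5/8, 29/40, 9/10, 9/10, 1]
j=0: u_0=11/540 ∈ [0, 3/40) → index 0
j=1: u_1=71/540 ∈ [3/40, 1/4) → index 1
j=2: u_2=131/540 ∈ [3/40, 1/4) → index 1
j=3: u_3=191/540 ∈ [1/4, 2/5) → index 2
j=4: u_4=251/540 ∈ [2/5, 3/5) → index 3
j=5: u_5=311/540 ∈ [2/5, 3/5) → index 3
j=6: u_6=371/540 ∈ [5/8, 29/40) → index 5
j=7: u_7=431/540 ∈ [29/40, 9/10) → index 6
j=8: u_8=491/540 ∈ [9/10, 1) → index 8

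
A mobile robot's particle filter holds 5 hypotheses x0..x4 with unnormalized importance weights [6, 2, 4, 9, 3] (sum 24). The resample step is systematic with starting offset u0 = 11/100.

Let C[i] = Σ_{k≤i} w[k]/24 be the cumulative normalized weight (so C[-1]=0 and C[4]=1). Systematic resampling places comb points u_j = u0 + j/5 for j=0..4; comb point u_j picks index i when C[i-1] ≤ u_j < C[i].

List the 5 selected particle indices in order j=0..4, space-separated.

0 1 3 3 4

C = [1/4, 1/3, 1/2, 7/8, 1]
j=0: u_0=11/100 ∈ [0, 1/4) → index 0
j=1: u_1=31/100 ∈ [1/4, 1/3) → index 1
j=2: u_2=51/100 ∈ [1/2, 7/8) → index 3
j=3: u_3=71/100 ∈ [1/2, 7/8) → index 3
j=4: u_4=91/100 ∈ [7/8, 1) → index 4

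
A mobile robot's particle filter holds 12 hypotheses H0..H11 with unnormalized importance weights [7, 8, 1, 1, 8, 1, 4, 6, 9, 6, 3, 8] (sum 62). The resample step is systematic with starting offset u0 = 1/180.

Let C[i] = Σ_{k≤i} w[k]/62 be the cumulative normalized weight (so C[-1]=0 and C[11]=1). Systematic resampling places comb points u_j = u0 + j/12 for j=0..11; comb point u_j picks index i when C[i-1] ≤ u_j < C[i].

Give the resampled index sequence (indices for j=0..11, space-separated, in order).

0 0 1 2 4 6 7 8 8 9 10 11

C = [7/62, 15/62, 8/31, 17/62, 25/62, 13/31, 15/31, 18/31, 45/62, 51/62, 27/31, 1]
j=0: u_0=1/180 ∈ [0, 7/62) → index 0
j=1: u_1=4/45 ∈ [0, 7/62) → index 0
j=2: u_2=31/180 ∈ [7/62, 15/62) → index 1
j=3: u_3=23/90 ∈ [15/62, 8/31) → index 2
j=4: u_4=61/180 ∈ [17/62, 25/62) → index 4
j=5: u_5=19/45 ∈ [13/31, 15/31) → index 6
j=6: u_6=91/180 ∈ [15/31, 18/31) → index 7
j=7: u_7=53/90 ∈ [18/31, 45/62) → index 8
j=8: u_8=121/180 ∈ [18/31, 45/62) → index 8
j=9: u_9=34/45 ∈ [45/62, 51/62) → index 9
j=10: u_10=151/180 ∈ [51/62, 27/31) → index 10
j=11: u_11=83/90 ∈ [27/31, 1) → index 11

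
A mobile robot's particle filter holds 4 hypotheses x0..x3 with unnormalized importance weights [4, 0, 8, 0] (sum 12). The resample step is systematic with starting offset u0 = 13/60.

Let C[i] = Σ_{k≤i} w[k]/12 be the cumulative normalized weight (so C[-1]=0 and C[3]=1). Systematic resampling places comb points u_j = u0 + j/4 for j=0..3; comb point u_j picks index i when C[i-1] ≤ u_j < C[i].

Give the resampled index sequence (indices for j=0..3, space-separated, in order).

0 2 2 2

C = [1/3, 1/3, 1, 1]
j=0: u_0=13/60 ∈ [0, 1/3) → index 0
j=1: u_1=7/15 ∈ [1/3, 1) → index 2
j=2: u_2=43/60 ∈ [1/3, 1) → index 2
j=3: u_3=29/30 ∈ [1/3, 1) → index 2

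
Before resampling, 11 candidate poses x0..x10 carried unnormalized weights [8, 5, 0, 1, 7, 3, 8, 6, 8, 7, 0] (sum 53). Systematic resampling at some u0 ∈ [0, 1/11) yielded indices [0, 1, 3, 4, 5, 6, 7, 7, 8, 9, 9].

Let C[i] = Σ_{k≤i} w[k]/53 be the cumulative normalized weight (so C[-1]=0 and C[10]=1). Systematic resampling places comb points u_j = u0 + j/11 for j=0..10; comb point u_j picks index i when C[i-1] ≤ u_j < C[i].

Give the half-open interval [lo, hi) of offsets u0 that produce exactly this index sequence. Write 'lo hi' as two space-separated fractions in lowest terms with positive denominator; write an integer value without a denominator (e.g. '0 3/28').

37/583 47/583

C = [8/53, 13/53, 13/53, 14/53, 21/53, 24/53, 32/53, 38/53, 46/53, 1, 1]
j=0 picked index 0: u0 ∈ [0, 8/53)
j=1 picked index 1: u0 ∈ [35/583, 90/583)
j=2 picked index 3: u0 ∈ [37/583, 48/583)
j=3 picked index 4: u0 ∈ [-5/583, 72/583)
j=4 picked index 5: u0 ∈ [19/583, 52/583)
j=5 picked index 6: u0 ∈ [-1/583, 87/583)
j=6 picked index 7: u0 ∈ [34/583, 100/583)
j=7 picked index 7: u0 ∈ [-19/583, 47/583)
j=8 picked index 8: u0 ∈ [-6/583, 82/583)
j=9 picked index 9: u0 ∈ [29/583, 2/11)
j=10 picked index 9: u0 ∈ [-24/583, 1/11)
intersection: [37/583, 47/583)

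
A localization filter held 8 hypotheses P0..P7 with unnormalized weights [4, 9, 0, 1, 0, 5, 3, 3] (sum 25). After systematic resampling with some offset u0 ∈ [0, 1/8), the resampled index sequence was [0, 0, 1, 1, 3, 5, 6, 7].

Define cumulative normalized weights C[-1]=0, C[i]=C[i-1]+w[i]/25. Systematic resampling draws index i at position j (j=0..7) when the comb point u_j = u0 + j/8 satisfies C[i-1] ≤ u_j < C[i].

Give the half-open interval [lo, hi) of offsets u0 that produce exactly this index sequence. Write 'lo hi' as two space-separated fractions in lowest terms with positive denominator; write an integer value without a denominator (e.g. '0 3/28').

C = [4/25, 13/25, 13/25, 14/25, 14/25, 19/25, 22/25, 1]
j=0 picked index 0: u0 ∈ [0, 4/25)
j=1 picked index 0: u0 ∈ [-1/8, 7/200)
j=2 picked index 1: u0 ∈ [-9/100, 27/100)
j=3 picked index 1: u0 ∈ [-43/200, 29/200)
j=4 picked index 3: u0 ∈ [1/50, 3/50)
j=5 picked index 5: u0 ∈ [-13/200, 27/200)
j=6 picked index 6: u0 ∈ [1/100, 13/100)
j=7 picked index 7: u0 ∈ [1/200, 1/8)
intersection: [1/50, 7/200)

1/50 7/200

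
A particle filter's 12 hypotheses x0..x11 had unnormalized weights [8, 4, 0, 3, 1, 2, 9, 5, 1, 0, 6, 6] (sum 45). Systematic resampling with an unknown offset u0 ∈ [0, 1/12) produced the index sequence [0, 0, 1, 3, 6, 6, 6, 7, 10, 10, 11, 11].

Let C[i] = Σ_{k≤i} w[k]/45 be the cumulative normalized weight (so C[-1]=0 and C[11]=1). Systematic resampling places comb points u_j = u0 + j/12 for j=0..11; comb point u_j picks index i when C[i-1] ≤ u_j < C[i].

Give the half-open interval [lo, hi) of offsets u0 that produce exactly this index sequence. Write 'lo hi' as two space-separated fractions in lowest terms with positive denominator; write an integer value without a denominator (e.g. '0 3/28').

C = [8/45, 4/15, 4/15, 1/3, 16/45, 2/5, 3/5, 32/45, 11/15, 11/15, 13/15, 1]
j=0 picked index 0: u0 ∈ [0, 8/45)
j=1 picked index 0: u0 ∈ [-1/12, 17/180)
j=2 picked index 1: u0 ∈ [1/90, 1/10)
j=3 picked index 3: u0 ∈ [1/60, 1/12)
j=4 picked index 6: u0 ∈ [1/15, 4/15)
j=5 picked index 6: u0 ∈ [-1/60, 11/60)
j=6 picked index 6: u0 ∈ [-1/10, 1/10)
j=7 picked index 7: u0 ∈ [1/60, 23/180)
j=8 picked index 10: u0 ∈ [1/15, 1/5)
j=9 picked index 10: u0 ∈ [-1/60, 7/60)
j=10 picked index 11: u0 ∈ [1/30, 1/6)
j=11 picked index 11: u0 ∈ [-1/20, 1/12)
intersection: [1/15, 1/12)

1/15 1/12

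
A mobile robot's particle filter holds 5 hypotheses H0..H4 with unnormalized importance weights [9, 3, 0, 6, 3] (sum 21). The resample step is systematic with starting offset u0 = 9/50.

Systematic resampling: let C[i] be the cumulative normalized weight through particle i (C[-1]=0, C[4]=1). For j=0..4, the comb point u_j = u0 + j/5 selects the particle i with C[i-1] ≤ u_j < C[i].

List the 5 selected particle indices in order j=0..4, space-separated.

0 0 3 3 4

C = [3/7, 4/7, 4/7, 6/7, 1]
j=0: u_0=9/50 ∈ [0, 3/7) → index 0
j=1: u_1=19/50 ∈ [0, 3/7) → index 0
j=2: u_2=29/50 ∈ [4/7, 6/7) → index 3
j=3: u_3=39/50 ∈ [4/7, 6/7) → index 3
j=4: u_4=49/50 ∈ [6/7, 1) → index 4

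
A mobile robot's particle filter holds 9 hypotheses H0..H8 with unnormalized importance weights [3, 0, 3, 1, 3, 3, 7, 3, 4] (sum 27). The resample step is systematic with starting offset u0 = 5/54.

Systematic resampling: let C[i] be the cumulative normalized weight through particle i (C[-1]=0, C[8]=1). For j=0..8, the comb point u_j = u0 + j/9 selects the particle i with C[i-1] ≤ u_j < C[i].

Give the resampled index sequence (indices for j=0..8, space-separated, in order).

0 2 4 5 6 6 7 8 8

C = [1/9, 1/9, 2/9, 7/27, 10/27, 13/27, 20/27, 23/27, 1]
j=0: u_0=5/54 ∈ [0, 1/9) → index 0
j=1: u_1=11/54 ∈ [1/9, 2/9) → index 2
j=2: u_2=17/54 ∈ [7/27, 10/27) → index 4
j=3: u_3=23/54 ∈ [10/27, 13/27) → index 5
j=4: u_4=29/54 ∈ [13/27, 20/27) → index 6
j=5: u_5=35/54 ∈ [13/27, 20/27) → index 6
j=6: u_6=41/54 ∈ [20/27, 23/27) → index 7
j=7: u_7=47/54 ∈ [23/27, 1) → index 8
j=8: u_8=53/54 ∈ [23/27, 1) → index 8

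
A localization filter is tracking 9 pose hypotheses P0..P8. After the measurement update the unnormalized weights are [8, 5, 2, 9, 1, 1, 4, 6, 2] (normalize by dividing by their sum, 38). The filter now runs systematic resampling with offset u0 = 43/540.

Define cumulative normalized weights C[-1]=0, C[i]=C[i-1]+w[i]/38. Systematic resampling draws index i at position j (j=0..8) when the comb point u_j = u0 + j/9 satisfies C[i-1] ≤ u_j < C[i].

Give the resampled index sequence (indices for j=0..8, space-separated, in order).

0 0 1 3 3 4 6 7 8

C = [4/19, 13/38, 15/38, 12/19, 25/38, 13/19, 15/19, 18/19, 1]
j=0: u_0=43/540 ∈ [0, 4/19) → index 0
j=1: u_1=103/540 ∈ [0, 4/19) → index 0
j=2: u_2=163/540 ∈ [4/19, 13/38) → index 1
j=3: u_3=223/540 ∈ [15/38, 12/19) → index 3
j=4: u_4=283/540 ∈ [15/38, 12/19) → index 3
j=5: u_5=343/540 ∈ [12/19, 25/38) → index 4
j=6: u_6=403/540 ∈ [13/19, 15/19) → index 6
j=7: u_7=463/540 ∈ [15/19, 18/19) → index 7
j=8: u_8=523/540 ∈ [18/19, 1) → index 8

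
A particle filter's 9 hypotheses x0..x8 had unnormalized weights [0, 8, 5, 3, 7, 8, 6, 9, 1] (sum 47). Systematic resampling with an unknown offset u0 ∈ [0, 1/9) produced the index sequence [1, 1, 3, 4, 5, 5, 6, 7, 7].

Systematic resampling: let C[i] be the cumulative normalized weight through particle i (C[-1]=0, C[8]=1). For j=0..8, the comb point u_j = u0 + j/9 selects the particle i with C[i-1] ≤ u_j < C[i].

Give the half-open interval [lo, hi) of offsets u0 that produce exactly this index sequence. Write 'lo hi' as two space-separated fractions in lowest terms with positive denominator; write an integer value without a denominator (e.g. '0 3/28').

C = [0, 8/47, 13/47, 16/47, 23/47, 31/47, 37/47, 46/47, 1]
j=0 picked index 1: u0 ∈ [0, 8/47)
j=1 picked index 1: u0 ∈ [-1/9, 25/423)
j=2 picked index 3: u0 ∈ [23/423, 50/423)
j=3 picked index 4: u0 ∈ [1/141, 22/141)
j=4 picked index 5: u0 ∈ [19/423, 91/423)
j=5 picked index 5: u0 ∈ [-28/423, 44/423)
j=6 picked index 6: u0 ∈ [-1/141, 17/141)
j=7 picked index 7: u0 ∈ [4/423, 85/423)
j=8 picked index 7: u0 ∈ [-43/423, 38/423)
intersection: [23/423, 25/423)

23/423 25/423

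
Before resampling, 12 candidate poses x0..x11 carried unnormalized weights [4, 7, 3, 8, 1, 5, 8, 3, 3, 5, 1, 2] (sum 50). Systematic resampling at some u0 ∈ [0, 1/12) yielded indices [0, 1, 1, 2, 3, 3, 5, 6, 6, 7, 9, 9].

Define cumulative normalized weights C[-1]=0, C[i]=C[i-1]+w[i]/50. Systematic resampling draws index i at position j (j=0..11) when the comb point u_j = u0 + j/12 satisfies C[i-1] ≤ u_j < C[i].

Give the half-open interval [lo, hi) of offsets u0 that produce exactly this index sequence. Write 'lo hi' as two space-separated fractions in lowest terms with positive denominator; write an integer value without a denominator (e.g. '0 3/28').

C = [2/25, 11/50, 7/25, 11/25, 23/50, 14/25, 18/25, 39/50, 21/25, 47/50, 24/25, 1]
j=0 picked index 0: u0 ∈ [0, 2/25)
j=1 picked index 1: u0 ∈ [-1/300, 41/300)
j=2 picked index 1: u0 ∈ [-13/150, 4/75)
j=3 picked index 2: u0 ∈ [-3/100, 3/100)
j=4 picked index 3: u0 ∈ [-4/75, 8/75)
j=5 picked index 3: u0 ∈ [-41/300, 7/300)
j=6 picked index 5: u0 ∈ [-1/25, 3/50)
j=7 picked index 6: u0 ∈ [-7/300, 41/300)
j=8 picked index 6: u0 ∈ [-8/75, 4/75)
j=9 picked index 7: u0 ∈ [-3/100, 3/100)
j=10 picked index 9: u0 ∈ [1/150, 8/75)
j=11 picked index 9: u0 ∈ [-23/300, 7/300)
intersection: [1/150, 7/300)

1/150 7/300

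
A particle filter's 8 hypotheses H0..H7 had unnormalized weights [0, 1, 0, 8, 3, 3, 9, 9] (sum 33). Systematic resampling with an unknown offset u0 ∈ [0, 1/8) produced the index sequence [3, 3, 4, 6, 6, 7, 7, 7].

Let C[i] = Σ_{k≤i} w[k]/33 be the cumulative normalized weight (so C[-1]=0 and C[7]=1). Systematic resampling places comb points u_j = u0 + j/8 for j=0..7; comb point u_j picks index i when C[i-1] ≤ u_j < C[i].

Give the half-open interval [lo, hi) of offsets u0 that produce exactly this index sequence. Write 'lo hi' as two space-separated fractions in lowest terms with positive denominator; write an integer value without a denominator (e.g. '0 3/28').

9/88 5/44

C = [0, 1/33, 1/33, 3/11, 4/11, 5/11, 8/11, 1]
j=0 picked index 3: u0 ∈ [1/33, 3/11)
j=1 picked index 3: u0 ∈ [-25/264, 13/88)
j=2 picked index 4: u0 ∈ [1/44, 5/44)
j=3 picked index 6: u0 ∈ [7/88, 31/88)
j=4 picked index 6: u0 ∈ [-1/22, 5/22)
j=5 picked index 7: u0 ∈ [9/88, 3/8)
j=6 picked index 7: u0 ∈ [-1/44, 1/4)
j=7 picked index 7: u0 ∈ [-13/88, 1/8)
intersection: [9/88, 5/44)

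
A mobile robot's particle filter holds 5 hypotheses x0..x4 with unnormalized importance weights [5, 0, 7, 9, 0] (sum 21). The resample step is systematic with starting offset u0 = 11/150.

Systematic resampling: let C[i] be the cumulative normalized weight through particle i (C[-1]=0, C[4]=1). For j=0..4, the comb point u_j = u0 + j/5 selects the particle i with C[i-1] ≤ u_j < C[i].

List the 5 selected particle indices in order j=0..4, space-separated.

0 2 2 3 3

C = [5/21, 5/21, 4/7, 1, 1]
j=0: u_0=11/150 ∈ [0, 5/21) → index 0
j=1: u_1=41/150 ∈ [5/21, 4/7) → index 2
j=2: u_2=71/150 ∈ [5/21, 4/7) → index 2
j=3: u_3=101/150 ∈ [4/7, 1) → index 3
j=4: u_4=131/150 ∈ [4/7, 1) → index 3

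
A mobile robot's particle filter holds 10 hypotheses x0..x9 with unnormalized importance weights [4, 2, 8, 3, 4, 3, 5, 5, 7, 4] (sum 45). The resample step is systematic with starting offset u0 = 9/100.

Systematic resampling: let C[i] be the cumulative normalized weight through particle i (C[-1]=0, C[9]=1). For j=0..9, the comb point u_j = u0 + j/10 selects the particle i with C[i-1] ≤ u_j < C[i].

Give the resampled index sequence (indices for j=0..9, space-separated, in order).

1 2 2 4 5 6 7 8 8 9

C = [4/45, 2/15, 14/45, 17/45, 7/15, 8/15, 29/45, 34/45, 41/45, 1]
j=0: u_0=9/100 ∈ [4/45, 2/15) → index 1
j=1: u_1=19/100 ∈ [2/15, 14/45) → index 2
j=2: u_2=29/100 ∈ [2/15, 14/45) → index 2
j=3: u_3=39/100 ∈ [17/45, 7/15) → index 4
j=4: u_4=49/100 ∈ [7/15, 8/15) → index 5
j=5: u_5=59/100 ∈ [8/15, 29/45) → index 6
j=6: u_6=69/100 ∈ [29/45, 34/45) → index 7
j=7: u_7=79/100 ∈ [34/45, 41/45) → index 8
j=8: u_8=89/100 ∈ [34/45, 41/45) → index 8
j=9: u_9=99/100 ∈ [41/45, 1) → index 9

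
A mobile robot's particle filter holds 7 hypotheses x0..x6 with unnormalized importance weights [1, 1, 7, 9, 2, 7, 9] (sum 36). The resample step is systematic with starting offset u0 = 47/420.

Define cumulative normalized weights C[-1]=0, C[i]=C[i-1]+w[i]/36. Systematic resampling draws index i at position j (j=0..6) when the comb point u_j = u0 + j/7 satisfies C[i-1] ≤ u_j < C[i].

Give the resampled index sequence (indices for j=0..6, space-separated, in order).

2 3 3 4 5 6 6

C = [1/36, 1/18, 1/4, 1/2, 5/9, 3/4, 1]
j=0: u_0=47/420 ∈ [1/18, 1/4) → index 2
j=1: u_1=107/420 ∈ [1/4, 1/2) → index 3
j=2: u_2=167/420 ∈ [1/4, 1/2) → index 3
j=3: u_3=227/420 ∈ [1/2, 5/9) → index 4
j=4: u_4=41/60 ∈ [5/9, 3/4) → index 5
j=5: u_5=347/420 ∈ [3/4, 1) → index 6
j=6: u_6=407/420 ∈ [3/4, 1) → index 6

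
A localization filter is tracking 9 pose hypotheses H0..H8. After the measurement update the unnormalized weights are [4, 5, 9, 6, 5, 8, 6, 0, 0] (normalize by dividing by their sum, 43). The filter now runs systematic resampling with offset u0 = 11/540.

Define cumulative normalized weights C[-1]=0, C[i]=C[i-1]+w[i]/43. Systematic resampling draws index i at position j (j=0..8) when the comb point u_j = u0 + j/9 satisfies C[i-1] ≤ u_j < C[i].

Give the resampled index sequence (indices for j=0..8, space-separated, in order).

C = [4/43, 9/43, 18/43, 24/43, 29/43, 37/43, 1, 1, 1]
j=0: u_0=11/540 ∈ [0, 4/43) → index 0
j=1: u_1=71/540 ∈ [4/43, 9/43) → index 1
j=2: u_2=131/540 ∈ [9/43, 18/43) → index 2
j=3: u_3=191/540 ∈ [9/43, 18/43) → index 2
j=4: u_4=251/540 ∈ [18/43, 24/43) → index 3
j=5: u_5=311/540 ∈ [24/43, 29/43) → index 4
j=6: u_6=371/540 ∈ [29/43, 37/43) → index 5
j=7: u_7=431/540 ∈ [29/43, 37/43) → index 5
j=8: u_8=491/540 ∈ [37/43, 1) → index 6

0 1 2 2 3 4 5 5 6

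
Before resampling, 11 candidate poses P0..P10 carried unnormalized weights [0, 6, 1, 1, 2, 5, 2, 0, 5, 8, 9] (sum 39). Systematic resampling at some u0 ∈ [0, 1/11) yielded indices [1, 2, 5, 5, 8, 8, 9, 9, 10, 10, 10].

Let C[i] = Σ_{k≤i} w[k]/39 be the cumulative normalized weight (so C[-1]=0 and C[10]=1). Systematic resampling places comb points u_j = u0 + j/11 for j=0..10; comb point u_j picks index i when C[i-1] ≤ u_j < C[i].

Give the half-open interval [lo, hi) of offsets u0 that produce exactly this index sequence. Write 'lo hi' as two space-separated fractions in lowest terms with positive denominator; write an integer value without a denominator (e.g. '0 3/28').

C = [0, 2/13, 7/39, 8/39, 10/39, 5/13, 17/39, 17/39, 22/39, 10/13, 1]
j=0 picked index 1: u0 ∈ [0, 2/13)
j=1 picked index 2: u0 ∈ [9/143, 38/429)
j=2 picked index 5: u0 ∈ [32/429, 29/143)
j=3 picked index 5: u0 ∈ [-7/429, 16/143)
j=4 picked index 8: u0 ∈ [31/429, 86/429)
j=5 picked index 8: u0 ∈ [-8/429, 47/429)
j=6 picked index 9: u0 ∈ [8/429, 32/143)
j=7 picked index 9: u0 ∈ [-31/429, 19/143)
j=8 picked index 10: u0 ∈ [6/143, 3/11)
j=9 picked index 10: u0 ∈ [-7/143, 2/11)
j=10 picked index 10: u0 ∈ [-20/143, 1/11)
intersection: [32/429, 38/429)

32/429 38/429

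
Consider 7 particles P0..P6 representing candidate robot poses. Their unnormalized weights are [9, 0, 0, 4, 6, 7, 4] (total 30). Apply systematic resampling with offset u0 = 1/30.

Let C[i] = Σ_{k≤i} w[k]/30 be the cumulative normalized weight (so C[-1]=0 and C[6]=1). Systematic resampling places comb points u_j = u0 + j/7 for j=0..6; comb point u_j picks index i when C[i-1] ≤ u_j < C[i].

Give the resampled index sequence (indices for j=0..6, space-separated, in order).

0 0 3 4 4 5 6

C = [3/10, 3/10, 3/10, 13/30, 19/30, 13/15, 1]
j=0: u_0=1/30 ∈ [0, 3/10) → index 0
j=1: u_1=37/210 ∈ [0, 3/10) → index 0
j=2: u_2=67/210 ∈ [3/10, 13/30) → index 3
j=3: u_3=97/210 ∈ [13/30, 19/30) → index 4
j=4: u_4=127/210 ∈ [13/30, 19/30) → index 4
j=5: u_5=157/210 ∈ [19/30, 13/15) → index 5
j=6: u_6=187/210 ∈ [13/15, 1) → index 6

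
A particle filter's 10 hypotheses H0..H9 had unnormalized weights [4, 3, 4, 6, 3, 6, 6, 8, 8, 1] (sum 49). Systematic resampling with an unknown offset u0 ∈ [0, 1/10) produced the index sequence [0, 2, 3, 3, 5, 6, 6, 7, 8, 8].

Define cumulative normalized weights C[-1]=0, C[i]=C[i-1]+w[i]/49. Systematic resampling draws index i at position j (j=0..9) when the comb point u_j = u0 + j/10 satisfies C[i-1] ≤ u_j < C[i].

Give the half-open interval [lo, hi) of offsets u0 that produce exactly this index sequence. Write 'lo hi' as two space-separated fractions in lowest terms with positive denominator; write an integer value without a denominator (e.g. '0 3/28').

3/70 23/490

C = [4/49, 1/7, 11/49, 17/49, 20/49, 26/49, 32/49, 40/49, 48/49, 1]
j=0 picked index 0: u0 ∈ [0, 4/49)
j=1 picked index 2: u0 ∈ [3/70, 61/490)
j=2 picked index 3: u0 ∈ [6/245, 36/245)
j=3 picked index 3: u0 ∈ [-37/490, 23/490)
j=4 picked index 5: u0 ∈ [2/245, 32/245)
j=5 picked index 6: u0 ∈ [3/98, 15/98)
j=6 picked index 6: u0 ∈ [-17/245, 13/245)
j=7 picked index 7: u0 ∈ [-23/490, 57/490)
j=8 picked index 8: u0 ∈ [4/245, 44/245)
j=9 picked index 8: u0 ∈ [-41/490, 39/490)
intersection: [3/70, 23/490)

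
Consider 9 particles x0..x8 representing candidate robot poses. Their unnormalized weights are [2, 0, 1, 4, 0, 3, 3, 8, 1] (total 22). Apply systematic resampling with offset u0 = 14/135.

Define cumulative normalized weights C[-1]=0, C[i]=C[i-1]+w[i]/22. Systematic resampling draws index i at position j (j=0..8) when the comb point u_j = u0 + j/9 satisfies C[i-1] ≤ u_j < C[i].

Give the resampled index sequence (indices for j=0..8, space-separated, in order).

2 3 5 5 6 7 7 7 8

C = [1/11, 1/11, 3/22, 7/22, 7/22, 5/11, 13/22, 21/22, 1]
j=0: u_0=14/135 ∈ [1/11, 3/22) → index 2
j=1: u_1=29/135 ∈ [3/22, 7/22) → index 3
j=2: u_2=44/135 ∈ [7/22, 5/11) → index 5
j=3: u_3=59/135 ∈ [7/22, 5/11) → index 5
j=4: u_4=74/135 ∈ [5/11, 13/22) → index 6
j=5: u_5=89/135 ∈ [13/22, 21/22) → index 7
j=6: u_6=104/135 ∈ [13/22, 21/22) → index 7
j=7: u_7=119/135 ∈ [13/22, 21/22) → index 7
j=8: u_8=134/135 ∈ [21/22, 1) → index 8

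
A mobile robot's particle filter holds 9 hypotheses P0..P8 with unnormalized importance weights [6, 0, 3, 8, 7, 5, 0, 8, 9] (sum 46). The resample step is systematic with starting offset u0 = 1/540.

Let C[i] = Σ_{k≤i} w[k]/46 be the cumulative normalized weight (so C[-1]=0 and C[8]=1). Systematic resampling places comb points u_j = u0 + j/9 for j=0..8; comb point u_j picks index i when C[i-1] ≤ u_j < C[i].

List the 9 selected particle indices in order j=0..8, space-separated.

0 0 3 3 4 5 7 7 8

C = [3/23, 3/23, 9/46, 17/46, 12/23, 29/46, 29/46, 37/46, 1]
j=0: u_0=1/540 ∈ [0, 3/23) → index 0
j=1: u_1=61/540 ∈ [0, 3/23) → index 0
j=2: u_2=121/540 ∈ [9/46, 17/46) → index 3
j=3: u_3=181/540 ∈ [9/46, 17/46) → index 3
j=4: u_4=241/540 ∈ [17/46, 12/23) → index 4
j=5: u_5=301/540 ∈ [12/23, 29/46) → index 5
j=6: u_6=361/540 ∈ [29/46, 37/46) → index 7
j=7: u_7=421/540 ∈ [29/46, 37/46) → index 7
j=8: u_8=481/540 ∈ [37/46, 1) → index 8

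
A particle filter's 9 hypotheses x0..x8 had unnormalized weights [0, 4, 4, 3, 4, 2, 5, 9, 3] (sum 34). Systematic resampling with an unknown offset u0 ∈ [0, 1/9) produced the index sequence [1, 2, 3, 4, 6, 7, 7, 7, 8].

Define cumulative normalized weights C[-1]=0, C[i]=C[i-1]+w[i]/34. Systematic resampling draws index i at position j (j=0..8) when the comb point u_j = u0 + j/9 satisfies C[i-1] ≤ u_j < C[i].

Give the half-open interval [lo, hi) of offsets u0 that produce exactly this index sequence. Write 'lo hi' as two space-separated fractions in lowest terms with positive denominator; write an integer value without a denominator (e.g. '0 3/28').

14/153 31/306

C = [0, 2/17, 4/17, 11/34, 15/34, 1/2, 11/17, 31/34, 1]
j=0 picked index 1: u0 ∈ [0, 2/17)
j=1 picked index 2: u0 ∈ [1/153, 19/153)
j=2 picked index 3: u0 ∈ [2/153, 31/306)
j=3 picked index 4: u0 ∈ [-1/102, 11/102)
j=4 picked index 6: u0 ∈ [1/18, 31/153)
j=5 picked index 7: u0 ∈ [14/153, 109/306)
j=6 picked index 7: u0 ∈ [-1/51, 25/102)
j=7 picked index 7: u0 ∈ [-20/153, 41/306)
j=8 picked index 8: u0 ∈ [7/306, 1/9)
intersection: [14/153, 31/306)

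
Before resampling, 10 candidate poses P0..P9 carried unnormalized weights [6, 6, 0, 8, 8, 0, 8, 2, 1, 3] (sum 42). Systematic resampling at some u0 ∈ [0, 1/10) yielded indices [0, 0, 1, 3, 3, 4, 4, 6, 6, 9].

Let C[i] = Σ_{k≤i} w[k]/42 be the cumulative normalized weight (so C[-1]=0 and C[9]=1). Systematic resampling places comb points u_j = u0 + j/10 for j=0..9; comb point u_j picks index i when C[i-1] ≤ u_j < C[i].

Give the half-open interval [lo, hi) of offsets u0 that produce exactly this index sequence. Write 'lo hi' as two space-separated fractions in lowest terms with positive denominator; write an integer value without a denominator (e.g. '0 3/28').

C = [1/7, 2/7, 2/7, 10/21, 2/3, 2/3, 6/7, 19/21, 13/14, 1]
j=0 picked index 0: u0 ∈ [0, 1/7)
j=1 picked index 0: u0 ∈ [-1/10, 3/70)
j=2 picked index 1: u0 ∈ [-2/35, 3/35)
j=3 picked index 3: u0 ∈ [-1/70, 37/210)
j=4 picked index 3: u0 ∈ [-4/35, 8/105)
j=5 picked index 4: u0 ∈ [-1/42, 1/6)
j=6 picked index 4: u0 ∈ [-13/105, 1/15)
j=7 picked index 6: u0 ∈ [-1/30, 11/70)
j=8 picked index 6: u0 ∈ [-2/15, 2/35)
j=9 picked index 9: u0 ∈ [1/35, 1/10)
intersection: [1/35, 3/70)

1/35 3/70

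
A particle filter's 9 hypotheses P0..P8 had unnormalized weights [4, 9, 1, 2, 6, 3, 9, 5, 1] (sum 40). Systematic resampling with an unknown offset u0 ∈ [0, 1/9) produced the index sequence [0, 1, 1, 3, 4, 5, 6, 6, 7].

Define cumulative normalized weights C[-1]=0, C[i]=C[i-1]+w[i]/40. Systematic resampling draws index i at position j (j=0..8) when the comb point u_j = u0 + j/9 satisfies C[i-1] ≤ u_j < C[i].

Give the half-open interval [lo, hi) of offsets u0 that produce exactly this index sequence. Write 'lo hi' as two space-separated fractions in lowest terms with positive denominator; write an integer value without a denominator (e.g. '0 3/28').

C = [1/10, 13/40, 7/20, 2/5, 11/20, 5/8, 17/20, 39/40, 1]
j=0 picked index 0: u0 ∈ [0, 1/10)
j=1 picked index 1: u0 ∈ [-1/90, 77/360)
j=2 picked index 1: u0 ∈ [-11/90, 37/360)
j=3 picked index 3: u0 ∈ [1/60, 1/15)
j=4 picked index 4: u0 ∈ [-2/45, 19/180)
j=5 picked index 5: u0 ∈ [-1/180, 5/72)
j=6 picked index 6: u0 ∈ [-1/24, 11/60)
j=7 picked index 6: u0 ∈ [-11/72, 13/180)
j=8 picked index 7: u0 ∈ [-7/180, 31/360)
intersection: [1/60, 1/15)

1/60 1/15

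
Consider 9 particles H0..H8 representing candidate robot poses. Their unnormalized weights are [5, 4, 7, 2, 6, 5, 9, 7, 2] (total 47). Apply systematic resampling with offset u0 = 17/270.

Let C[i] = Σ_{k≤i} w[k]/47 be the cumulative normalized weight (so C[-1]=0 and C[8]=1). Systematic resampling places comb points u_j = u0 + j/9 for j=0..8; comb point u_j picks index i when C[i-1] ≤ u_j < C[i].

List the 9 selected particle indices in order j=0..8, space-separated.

0 1 2 4 4 6 6 7 7

C = [5/47, 9/47, 16/47, 18/47, 24/47, 29/47, 38/47, 45/47, 1]
j=0: u_0=17/270 ∈ [0, 5/47) → index 0
j=1: u_1=47/270 ∈ [5/47, 9/47) → index 1
j=2: u_2=77/270 ∈ [9/47, 16/47) → index 2
j=3: u_3=107/270 ∈ [18/47, 24/47) → index 4
j=4: u_4=137/270 ∈ [18/47, 24/47) → index 4
j=5: u_5=167/270 ∈ [29/47, 38/47) → index 6
j=6: u_6=197/270 ∈ [29/47, 38/47) → index 6
j=7: u_7=227/270 ∈ [38/47, 45/47) → index 7
j=8: u_8=257/270 ∈ [38/47, 45/47) → index 7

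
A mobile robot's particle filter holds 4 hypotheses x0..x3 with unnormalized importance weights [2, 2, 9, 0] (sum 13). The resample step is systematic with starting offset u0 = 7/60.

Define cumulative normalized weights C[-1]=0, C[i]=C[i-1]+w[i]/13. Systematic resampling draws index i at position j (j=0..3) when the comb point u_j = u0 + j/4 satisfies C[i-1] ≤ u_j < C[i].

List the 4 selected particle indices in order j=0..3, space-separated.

0 2 2 2

C = [2/13, 4/13, 1, 1]
j=0: u_0=7/60 ∈ [0, 2/13) → index 0
j=1: u_1=11/30 ∈ [4/13, 1) → index 2
j=2: u_2=37/60 ∈ [4/13, 1) → index 2
j=3: u_3=13/15 ∈ [4/13, 1) → index 2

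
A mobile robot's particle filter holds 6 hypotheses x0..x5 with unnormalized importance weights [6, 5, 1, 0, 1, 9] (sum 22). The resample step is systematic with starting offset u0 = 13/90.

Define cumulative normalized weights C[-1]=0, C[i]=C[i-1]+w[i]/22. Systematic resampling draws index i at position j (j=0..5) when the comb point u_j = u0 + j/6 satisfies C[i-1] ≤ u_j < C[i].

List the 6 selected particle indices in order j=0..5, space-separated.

C = [3/11, 1/2, 6/11, 6/11, 13/22, 1]
j=0: u_0=13/90 ∈ [0, 3/11) → index 0
j=1: u_1=14/45 ∈ [3/11, 1/2) → index 1
j=2: u_2=43/90 ∈ [3/11, 1/2) → index 1
j=3: u_3=29/45 ∈ [13/22, 1) → index 5
j=4: u_4=73/90 ∈ [13/22, 1) → index 5
j=5: u_5=44/45 ∈ [13/22, 1) → index 5

0 1 1 5 5 5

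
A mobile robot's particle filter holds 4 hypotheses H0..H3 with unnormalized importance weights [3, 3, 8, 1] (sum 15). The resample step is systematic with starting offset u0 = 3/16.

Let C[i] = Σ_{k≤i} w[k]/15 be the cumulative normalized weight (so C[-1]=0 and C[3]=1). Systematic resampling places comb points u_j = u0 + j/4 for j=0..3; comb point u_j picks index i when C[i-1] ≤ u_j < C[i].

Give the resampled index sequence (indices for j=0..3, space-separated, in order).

0 2 2 3

C = [1/5, 2/5, 14/15, 1]
j=0: u_0=3/16 ∈ [0, 1/5) → index 0
j=1: u_1=7/16 ∈ [2/5, 14/15) → index 2
j=2: u_2=11/16 ∈ [2/5, 14/15) → index 2
j=3: u_3=15/16 ∈ [14/15, 1) → index 3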